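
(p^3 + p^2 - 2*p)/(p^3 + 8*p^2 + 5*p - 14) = p/(p + 7)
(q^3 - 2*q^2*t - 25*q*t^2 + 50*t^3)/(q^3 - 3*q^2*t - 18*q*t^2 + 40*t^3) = (q + 5*t)/(q + 4*t)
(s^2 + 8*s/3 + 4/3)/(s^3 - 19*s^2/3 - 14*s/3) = (s + 2)/(s*(s - 7))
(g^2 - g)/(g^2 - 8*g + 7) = g/(g - 7)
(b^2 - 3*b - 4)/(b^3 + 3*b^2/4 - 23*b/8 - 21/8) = 8*(b - 4)/(8*b^2 - 2*b - 21)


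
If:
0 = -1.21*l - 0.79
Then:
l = -0.65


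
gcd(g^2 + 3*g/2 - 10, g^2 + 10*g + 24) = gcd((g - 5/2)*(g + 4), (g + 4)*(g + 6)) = g + 4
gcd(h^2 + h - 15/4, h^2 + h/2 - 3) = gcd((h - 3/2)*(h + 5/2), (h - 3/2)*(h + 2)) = h - 3/2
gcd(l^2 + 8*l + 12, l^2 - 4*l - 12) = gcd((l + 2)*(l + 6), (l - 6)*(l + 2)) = l + 2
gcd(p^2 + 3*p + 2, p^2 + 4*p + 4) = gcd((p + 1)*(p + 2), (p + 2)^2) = p + 2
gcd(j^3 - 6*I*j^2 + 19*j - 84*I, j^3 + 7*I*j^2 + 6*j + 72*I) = j^2 + I*j + 12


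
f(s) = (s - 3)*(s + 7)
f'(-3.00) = -2.00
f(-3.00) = -24.00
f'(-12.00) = -20.00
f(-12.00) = 75.00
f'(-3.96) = -3.92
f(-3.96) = -21.16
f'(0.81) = 5.62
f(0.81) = -17.10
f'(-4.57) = -5.14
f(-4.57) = -18.40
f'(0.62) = 5.24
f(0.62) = -18.14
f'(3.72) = 11.44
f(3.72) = 7.72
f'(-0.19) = 3.62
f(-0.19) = -21.72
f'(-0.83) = 2.34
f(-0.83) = -23.63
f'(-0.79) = 2.42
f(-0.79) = -23.54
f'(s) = 2*s + 4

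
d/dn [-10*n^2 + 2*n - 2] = 2 - 20*n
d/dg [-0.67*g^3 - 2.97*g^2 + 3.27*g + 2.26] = -2.01*g^2 - 5.94*g + 3.27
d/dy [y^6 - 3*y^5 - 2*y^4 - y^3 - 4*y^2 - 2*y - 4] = 6*y^5 - 15*y^4 - 8*y^3 - 3*y^2 - 8*y - 2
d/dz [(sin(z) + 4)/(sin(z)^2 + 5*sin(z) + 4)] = -cos(z)/(sin(z) + 1)^2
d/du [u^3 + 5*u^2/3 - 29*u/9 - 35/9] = 3*u^2 + 10*u/3 - 29/9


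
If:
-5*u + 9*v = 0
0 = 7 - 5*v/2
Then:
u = 126/25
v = 14/5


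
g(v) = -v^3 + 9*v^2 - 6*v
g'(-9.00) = -411.00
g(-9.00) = 1512.00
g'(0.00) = -6.00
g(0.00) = 0.00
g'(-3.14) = -92.10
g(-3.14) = 138.54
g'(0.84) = 7.00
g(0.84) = 0.72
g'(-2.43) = -67.45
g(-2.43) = 82.07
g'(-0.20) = -9.72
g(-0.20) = 1.57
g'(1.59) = 15.04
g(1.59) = 9.19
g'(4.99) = 9.12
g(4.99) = 69.91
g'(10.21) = -134.95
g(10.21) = -187.40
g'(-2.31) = -63.59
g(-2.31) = 74.21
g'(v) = -3*v^2 + 18*v - 6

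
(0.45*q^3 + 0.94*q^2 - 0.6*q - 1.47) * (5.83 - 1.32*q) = -0.594*q^4 + 1.3827*q^3 + 6.2722*q^2 - 1.5576*q - 8.5701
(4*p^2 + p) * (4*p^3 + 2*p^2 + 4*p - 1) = 16*p^5 + 12*p^4 + 18*p^3 - p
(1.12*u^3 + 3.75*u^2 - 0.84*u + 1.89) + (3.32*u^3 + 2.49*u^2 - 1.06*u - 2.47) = 4.44*u^3 + 6.24*u^2 - 1.9*u - 0.58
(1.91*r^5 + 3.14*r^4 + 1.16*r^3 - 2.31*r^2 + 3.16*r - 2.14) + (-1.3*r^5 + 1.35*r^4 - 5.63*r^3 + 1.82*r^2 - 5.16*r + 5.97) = 0.61*r^5 + 4.49*r^4 - 4.47*r^3 - 0.49*r^2 - 2.0*r + 3.83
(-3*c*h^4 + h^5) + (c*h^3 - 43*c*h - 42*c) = -3*c*h^4 + c*h^3 - 43*c*h - 42*c + h^5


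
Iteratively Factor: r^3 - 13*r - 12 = (r + 1)*(r^2 - r - 12) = (r - 4)*(r + 1)*(r + 3)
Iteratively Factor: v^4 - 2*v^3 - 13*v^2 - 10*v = (v)*(v^3 - 2*v^2 - 13*v - 10) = v*(v - 5)*(v^2 + 3*v + 2) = v*(v - 5)*(v + 1)*(v + 2)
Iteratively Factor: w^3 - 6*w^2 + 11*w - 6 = (w - 3)*(w^2 - 3*w + 2) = (w - 3)*(w - 1)*(w - 2)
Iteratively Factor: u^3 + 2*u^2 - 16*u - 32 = (u + 2)*(u^2 - 16) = (u + 2)*(u + 4)*(u - 4)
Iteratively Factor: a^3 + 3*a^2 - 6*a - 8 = (a - 2)*(a^2 + 5*a + 4) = (a - 2)*(a + 1)*(a + 4)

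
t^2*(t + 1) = t^3 + t^2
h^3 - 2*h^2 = h^2*(h - 2)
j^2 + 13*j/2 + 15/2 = (j + 3/2)*(j + 5)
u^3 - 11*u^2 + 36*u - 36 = (u - 6)*(u - 3)*(u - 2)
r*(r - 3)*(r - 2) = r^3 - 5*r^2 + 6*r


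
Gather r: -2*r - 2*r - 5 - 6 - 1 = -4*r - 12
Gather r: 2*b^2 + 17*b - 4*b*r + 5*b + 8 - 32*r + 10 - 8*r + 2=2*b^2 + 22*b + r*(-4*b - 40) + 20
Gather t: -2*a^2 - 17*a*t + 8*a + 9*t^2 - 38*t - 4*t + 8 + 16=-2*a^2 + 8*a + 9*t^2 + t*(-17*a - 42) + 24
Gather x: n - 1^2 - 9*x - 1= n - 9*x - 2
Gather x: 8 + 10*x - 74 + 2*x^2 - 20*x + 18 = 2*x^2 - 10*x - 48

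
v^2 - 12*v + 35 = (v - 7)*(v - 5)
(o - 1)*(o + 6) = o^2 + 5*o - 6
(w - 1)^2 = w^2 - 2*w + 1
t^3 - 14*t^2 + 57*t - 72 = (t - 8)*(t - 3)^2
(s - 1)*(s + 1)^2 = s^3 + s^2 - s - 1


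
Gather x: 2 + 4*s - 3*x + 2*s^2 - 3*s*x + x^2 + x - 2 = 2*s^2 + 4*s + x^2 + x*(-3*s - 2)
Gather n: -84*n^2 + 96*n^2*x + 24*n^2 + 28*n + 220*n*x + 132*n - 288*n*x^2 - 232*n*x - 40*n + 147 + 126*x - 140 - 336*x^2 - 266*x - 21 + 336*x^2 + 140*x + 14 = n^2*(96*x - 60) + n*(-288*x^2 - 12*x + 120)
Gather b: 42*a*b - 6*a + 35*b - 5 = -6*a + b*(42*a + 35) - 5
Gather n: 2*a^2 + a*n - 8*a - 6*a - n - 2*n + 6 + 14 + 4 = 2*a^2 - 14*a + n*(a - 3) + 24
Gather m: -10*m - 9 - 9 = -10*m - 18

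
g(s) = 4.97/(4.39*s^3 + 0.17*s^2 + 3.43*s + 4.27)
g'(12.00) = -0.00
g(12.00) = 0.00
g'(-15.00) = -0.00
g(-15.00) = -0.00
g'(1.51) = -0.27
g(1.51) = 0.20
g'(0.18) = -0.80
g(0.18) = 1.01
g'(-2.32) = -0.11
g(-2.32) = -0.09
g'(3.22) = -0.03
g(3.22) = 0.03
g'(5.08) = -0.00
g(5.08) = 0.01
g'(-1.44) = -0.83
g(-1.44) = -0.37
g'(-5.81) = -0.00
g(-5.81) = -0.01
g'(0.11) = -0.83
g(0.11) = 1.07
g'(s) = 4.97*(-13.17*s^2 - 0.34*s - 3.43)/(4.39*s^3 + 0.17*s^2 + 3.43*s + 4.27)^2 = (-65.4549*s^2 - 1.6898*s - 17.0471)/(4.39*s^3 + 0.17*s^2 + 3.43*s + 4.27)^2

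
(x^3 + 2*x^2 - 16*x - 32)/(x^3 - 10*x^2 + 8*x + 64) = (x + 4)/(x - 8)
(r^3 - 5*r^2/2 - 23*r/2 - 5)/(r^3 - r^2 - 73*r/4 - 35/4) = 2*(r + 2)/(2*r + 7)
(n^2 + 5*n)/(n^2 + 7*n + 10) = n/(n + 2)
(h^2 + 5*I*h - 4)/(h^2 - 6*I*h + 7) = (h + 4*I)/(h - 7*I)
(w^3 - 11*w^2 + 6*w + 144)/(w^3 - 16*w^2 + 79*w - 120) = (w^2 - 3*w - 18)/(w^2 - 8*w + 15)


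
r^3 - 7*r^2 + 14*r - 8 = (r - 4)*(r - 2)*(r - 1)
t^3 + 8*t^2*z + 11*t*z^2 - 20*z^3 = (t - z)*(t + 4*z)*(t + 5*z)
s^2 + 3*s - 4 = (s - 1)*(s + 4)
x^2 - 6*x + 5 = (x - 5)*(x - 1)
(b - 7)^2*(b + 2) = b^3 - 12*b^2 + 21*b + 98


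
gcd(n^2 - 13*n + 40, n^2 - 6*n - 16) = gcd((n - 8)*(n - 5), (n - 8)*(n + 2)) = n - 8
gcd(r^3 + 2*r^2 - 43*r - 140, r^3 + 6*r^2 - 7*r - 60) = r^2 + 9*r + 20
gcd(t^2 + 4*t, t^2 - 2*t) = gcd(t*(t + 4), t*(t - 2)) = t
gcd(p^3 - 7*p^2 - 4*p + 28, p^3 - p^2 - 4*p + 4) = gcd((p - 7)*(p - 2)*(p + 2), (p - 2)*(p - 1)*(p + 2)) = p^2 - 4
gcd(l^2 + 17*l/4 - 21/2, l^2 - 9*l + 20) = 1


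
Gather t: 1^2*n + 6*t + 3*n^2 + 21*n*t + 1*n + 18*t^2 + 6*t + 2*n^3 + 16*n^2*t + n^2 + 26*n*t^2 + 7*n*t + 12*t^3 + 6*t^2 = 2*n^3 + 4*n^2 + 2*n + 12*t^3 + t^2*(26*n + 24) + t*(16*n^2 + 28*n + 12)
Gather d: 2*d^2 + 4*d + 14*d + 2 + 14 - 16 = 2*d^2 + 18*d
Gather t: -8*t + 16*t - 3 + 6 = 8*t + 3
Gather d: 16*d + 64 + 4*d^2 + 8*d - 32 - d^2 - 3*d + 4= 3*d^2 + 21*d + 36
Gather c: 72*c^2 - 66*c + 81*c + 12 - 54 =72*c^2 + 15*c - 42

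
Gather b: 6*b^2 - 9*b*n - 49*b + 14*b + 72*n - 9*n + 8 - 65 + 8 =6*b^2 + b*(-9*n - 35) + 63*n - 49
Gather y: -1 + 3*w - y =3*w - y - 1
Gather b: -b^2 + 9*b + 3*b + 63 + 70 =-b^2 + 12*b + 133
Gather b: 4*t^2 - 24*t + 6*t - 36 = 4*t^2 - 18*t - 36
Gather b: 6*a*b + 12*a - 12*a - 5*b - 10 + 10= b*(6*a - 5)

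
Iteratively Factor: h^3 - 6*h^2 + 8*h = (h)*(h^2 - 6*h + 8) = h*(h - 4)*(h - 2)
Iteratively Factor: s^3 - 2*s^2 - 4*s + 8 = (s - 2)*(s^2 - 4) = (s - 2)^2*(s + 2)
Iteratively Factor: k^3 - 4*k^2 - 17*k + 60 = (k - 3)*(k^2 - k - 20) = (k - 3)*(k + 4)*(k - 5)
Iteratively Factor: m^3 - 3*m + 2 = (m - 1)*(m^2 + m - 2) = (m - 1)*(m + 2)*(m - 1)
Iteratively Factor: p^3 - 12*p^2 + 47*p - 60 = (p - 4)*(p^2 - 8*p + 15) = (p - 4)*(p - 3)*(p - 5)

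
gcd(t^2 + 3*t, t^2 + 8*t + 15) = t + 3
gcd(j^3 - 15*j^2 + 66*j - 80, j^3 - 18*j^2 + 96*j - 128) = j^2 - 10*j + 16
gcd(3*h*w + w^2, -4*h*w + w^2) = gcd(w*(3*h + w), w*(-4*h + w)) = w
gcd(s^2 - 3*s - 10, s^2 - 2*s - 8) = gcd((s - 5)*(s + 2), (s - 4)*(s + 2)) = s + 2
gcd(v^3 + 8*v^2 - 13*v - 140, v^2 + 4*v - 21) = v + 7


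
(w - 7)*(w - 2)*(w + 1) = w^3 - 8*w^2 + 5*w + 14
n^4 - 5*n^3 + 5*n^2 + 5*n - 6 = (n - 3)*(n - 2)*(n - 1)*(n + 1)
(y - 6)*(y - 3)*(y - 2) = y^3 - 11*y^2 + 36*y - 36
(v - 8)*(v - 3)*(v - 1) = v^3 - 12*v^2 + 35*v - 24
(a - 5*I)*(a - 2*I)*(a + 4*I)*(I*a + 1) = I*a^4 + 4*a^3 + 15*I*a^2 + 58*a - 40*I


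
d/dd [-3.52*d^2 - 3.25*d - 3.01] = -7.04*d - 3.25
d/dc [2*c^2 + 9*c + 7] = 4*c + 9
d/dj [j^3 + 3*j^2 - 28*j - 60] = 3*j^2 + 6*j - 28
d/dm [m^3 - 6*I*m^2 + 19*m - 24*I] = 3*m^2 - 12*I*m + 19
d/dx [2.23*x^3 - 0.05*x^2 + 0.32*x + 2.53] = 6.69*x^2 - 0.1*x + 0.32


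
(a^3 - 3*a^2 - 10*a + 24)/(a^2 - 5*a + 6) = (a^2 - a - 12)/(a - 3)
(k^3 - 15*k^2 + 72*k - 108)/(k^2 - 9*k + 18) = k - 6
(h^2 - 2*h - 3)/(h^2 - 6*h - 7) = (h - 3)/(h - 7)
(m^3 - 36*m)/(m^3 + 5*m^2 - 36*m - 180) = m/(m + 5)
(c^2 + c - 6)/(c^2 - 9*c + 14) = (c + 3)/(c - 7)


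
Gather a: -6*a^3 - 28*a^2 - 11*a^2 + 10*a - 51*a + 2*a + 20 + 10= -6*a^3 - 39*a^2 - 39*a + 30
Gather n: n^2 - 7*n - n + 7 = n^2 - 8*n + 7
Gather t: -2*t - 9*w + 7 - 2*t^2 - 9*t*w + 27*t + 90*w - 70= -2*t^2 + t*(25 - 9*w) + 81*w - 63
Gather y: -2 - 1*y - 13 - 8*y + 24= 9 - 9*y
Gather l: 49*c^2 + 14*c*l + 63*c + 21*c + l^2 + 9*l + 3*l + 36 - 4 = 49*c^2 + 84*c + l^2 + l*(14*c + 12) + 32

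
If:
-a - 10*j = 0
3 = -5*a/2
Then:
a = -6/5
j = 3/25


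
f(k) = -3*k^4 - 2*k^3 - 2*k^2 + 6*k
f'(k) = -12*k^3 - 6*k^2 - 4*k + 6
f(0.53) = 2.08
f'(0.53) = 0.41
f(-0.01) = -0.06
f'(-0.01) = 6.04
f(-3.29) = -321.65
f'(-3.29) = 381.55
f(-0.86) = -7.01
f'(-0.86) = 12.64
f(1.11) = -3.09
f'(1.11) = -22.24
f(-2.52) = -116.80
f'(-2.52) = 170.01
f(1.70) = -30.46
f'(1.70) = -77.10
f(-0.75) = -5.73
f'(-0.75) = 10.69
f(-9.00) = -18441.00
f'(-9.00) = 8304.00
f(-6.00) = -3564.00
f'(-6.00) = 2406.00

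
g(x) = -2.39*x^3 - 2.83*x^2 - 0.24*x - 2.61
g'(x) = -7.17*x^2 - 5.66*x - 0.24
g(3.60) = -151.66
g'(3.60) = -113.54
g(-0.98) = -2.84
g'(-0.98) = -1.58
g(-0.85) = -2.98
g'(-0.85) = -0.61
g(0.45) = -3.51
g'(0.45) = -4.24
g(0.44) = -3.47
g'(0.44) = -4.12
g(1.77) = -25.15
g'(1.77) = -32.72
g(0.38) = -3.24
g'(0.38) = -3.43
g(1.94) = -31.18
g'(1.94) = -38.21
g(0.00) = -2.61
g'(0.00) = -0.24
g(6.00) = -622.17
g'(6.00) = -292.32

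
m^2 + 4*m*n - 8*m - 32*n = (m - 8)*(m + 4*n)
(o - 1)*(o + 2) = o^2 + o - 2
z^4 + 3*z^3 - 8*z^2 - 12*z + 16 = (z - 2)*(z - 1)*(z + 2)*(z + 4)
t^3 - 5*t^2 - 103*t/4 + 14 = (t - 8)*(t - 1/2)*(t + 7/2)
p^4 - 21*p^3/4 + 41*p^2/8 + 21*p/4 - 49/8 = (p - 7/2)*(p - 7/4)*(p - 1)*(p + 1)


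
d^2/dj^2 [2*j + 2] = 0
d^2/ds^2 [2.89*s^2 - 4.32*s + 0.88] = 5.78000000000000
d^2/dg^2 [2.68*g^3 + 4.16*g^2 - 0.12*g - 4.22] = 16.08*g + 8.32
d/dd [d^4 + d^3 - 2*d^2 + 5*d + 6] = 4*d^3 + 3*d^2 - 4*d + 5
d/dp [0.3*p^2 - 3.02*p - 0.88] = 0.6*p - 3.02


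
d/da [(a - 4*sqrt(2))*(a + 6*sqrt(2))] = 2*a + 2*sqrt(2)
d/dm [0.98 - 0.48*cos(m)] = 0.48*sin(m)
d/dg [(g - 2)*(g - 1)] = 2*g - 3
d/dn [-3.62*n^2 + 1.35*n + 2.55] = 1.35 - 7.24*n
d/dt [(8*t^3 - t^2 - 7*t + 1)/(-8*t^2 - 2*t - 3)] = (-64*t^4 - 32*t^3 - 126*t^2 + 22*t + 23)/(64*t^4 + 32*t^3 + 52*t^2 + 12*t + 9)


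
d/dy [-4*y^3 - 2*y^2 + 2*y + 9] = -12*y^2 - 4*y + 2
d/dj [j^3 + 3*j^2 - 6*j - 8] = 3*j^2 + 6*j - 6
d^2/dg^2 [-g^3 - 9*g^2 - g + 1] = -6*g - 18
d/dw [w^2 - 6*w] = 2*w - 6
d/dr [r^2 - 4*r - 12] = 2*r - 4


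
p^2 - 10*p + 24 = (p - 6)*(p - 4)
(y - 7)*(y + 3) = y^2 - 4*y - 21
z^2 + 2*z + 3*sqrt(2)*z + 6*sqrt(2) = (z + 2)*(z + 3*sqrt(2))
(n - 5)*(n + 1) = n^2 - 4*n - 5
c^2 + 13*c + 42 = (c + 6)*(c + 7)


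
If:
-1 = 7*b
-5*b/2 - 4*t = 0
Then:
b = -1/7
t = 5/56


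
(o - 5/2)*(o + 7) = o^2 + 9*o/2 - 35/2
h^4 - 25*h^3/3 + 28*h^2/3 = h^2*(h - 7)*(h - 4/3)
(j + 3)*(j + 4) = j^2 + 7*j + 12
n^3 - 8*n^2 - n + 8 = (n - 8)*(n - 1)*(n + 1)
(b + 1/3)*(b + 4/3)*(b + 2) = b^3 + 11*b^2/3 + 34*b/9 + 8/9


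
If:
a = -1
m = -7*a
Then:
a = -1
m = 7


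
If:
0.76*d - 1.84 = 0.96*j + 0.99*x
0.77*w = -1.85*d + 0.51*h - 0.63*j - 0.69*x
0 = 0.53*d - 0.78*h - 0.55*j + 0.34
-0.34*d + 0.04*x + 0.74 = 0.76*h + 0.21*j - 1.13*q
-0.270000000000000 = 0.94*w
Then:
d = 0.144536204564725*x + 1.0233213126325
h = 0.744690020532154*x + 1.91148180446986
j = -0.916825504719592*x - 1.10653729416594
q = 0.338560503686132*x + 0.732993438864865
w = -0.29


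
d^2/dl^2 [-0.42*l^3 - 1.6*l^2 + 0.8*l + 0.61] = -2.52*l - 3.2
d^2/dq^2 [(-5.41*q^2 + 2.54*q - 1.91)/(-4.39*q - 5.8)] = 566.951182/(84.604519*q^3 + 335.33454*q^2 + 443.0388*q + 195.112)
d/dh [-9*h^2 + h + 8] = 1 - 18*h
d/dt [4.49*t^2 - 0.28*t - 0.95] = 8.98*t - 0.28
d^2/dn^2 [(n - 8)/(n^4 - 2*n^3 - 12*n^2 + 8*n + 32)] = 12*(n^5 - 20*n^4 + 112*n^3 - 248*n^2 + 240*n - 160)/(n^10 - 10*n^9 + 12*n^8 + 152*n^7 - 368*n^6 - 864*n^5 + 2624*n^4 + 2176*n^3 - 7680*n^2 - 2048*n + 8192)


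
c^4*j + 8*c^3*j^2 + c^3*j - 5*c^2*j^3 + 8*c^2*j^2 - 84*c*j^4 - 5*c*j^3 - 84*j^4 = (c - 3*j)*(c + 4*j)*(c + 7*j)*(c*j + j)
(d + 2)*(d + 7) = d^2 + 9*d + 14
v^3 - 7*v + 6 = (v - 2)*(v - 1)*(v + 3)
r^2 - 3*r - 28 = (r - 7)*(r + 4)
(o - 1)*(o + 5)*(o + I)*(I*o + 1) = I*o^4 + 4*I*o^3 - 4*I*o^2 + 4*I*o - 5*I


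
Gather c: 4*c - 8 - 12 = 4*c - 20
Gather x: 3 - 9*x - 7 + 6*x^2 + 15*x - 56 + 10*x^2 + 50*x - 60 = 16*x^2 + 56*x - 120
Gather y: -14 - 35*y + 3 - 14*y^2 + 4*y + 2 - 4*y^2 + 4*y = -18*y^2 - 27*y - 9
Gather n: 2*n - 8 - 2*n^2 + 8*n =-2*n^2 + 10*n - 8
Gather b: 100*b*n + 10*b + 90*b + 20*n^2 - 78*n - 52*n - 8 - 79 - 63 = b*(100*n + 100) + 20*n^2 - 130*n - 150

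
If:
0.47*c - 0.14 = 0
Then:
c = 0.30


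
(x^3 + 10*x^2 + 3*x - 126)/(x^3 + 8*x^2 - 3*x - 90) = (x + 7)/(x + 5)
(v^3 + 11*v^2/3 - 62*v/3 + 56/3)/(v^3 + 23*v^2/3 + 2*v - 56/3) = (v - 2)/(v + 2)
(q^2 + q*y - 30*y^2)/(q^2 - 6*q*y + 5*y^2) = (-q - 6*y)/(-q + y)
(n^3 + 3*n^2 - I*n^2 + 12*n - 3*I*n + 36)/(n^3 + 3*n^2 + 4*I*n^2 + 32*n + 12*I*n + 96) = (n + 3*I)/(n + 8*I)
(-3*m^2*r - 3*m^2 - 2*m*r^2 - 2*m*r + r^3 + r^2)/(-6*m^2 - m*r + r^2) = (m*r + m + r^2 + r)/(2*m + r)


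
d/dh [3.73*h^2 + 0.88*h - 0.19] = 7.46*h + 0.88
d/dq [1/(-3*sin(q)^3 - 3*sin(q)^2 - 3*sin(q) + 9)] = (3*sin(q)^2 + 2*sin(q) + 1)*cos(q)/(3*(sin(q)^3 + sin(q)^2 + sin(q) - 3)^2)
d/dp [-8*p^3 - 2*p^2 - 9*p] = -24*p^2 - 4*p - 9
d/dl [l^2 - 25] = 2*l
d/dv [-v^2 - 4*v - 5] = -2*v - 4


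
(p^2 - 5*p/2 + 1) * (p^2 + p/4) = p^4 - 9*p^3/4 + 3*p^2/8 + p/4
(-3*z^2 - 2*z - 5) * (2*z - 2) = -6*z^3 + 2*z^2 - 6*z + 10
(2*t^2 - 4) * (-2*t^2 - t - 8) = -4*t^4 - 2*t^3 - 8*t^2 + 4*t + 32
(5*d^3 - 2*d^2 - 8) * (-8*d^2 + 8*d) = -40*d^5 + 56*d^4 - 16*d^3 + 64*d^2 - 64*d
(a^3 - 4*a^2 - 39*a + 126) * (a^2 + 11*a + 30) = a^5 + 7*a^4 - 53*a^3 - 423*a^2 + 216*a + 3780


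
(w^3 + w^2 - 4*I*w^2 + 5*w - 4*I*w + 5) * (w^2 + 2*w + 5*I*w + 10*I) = w^5 + 3*w^4 + I*w^4 + 27*w^3 + 3*I*w^3 + 75*w^2 + 27*I*w^2 + 50*w + 75*I*w + 50*I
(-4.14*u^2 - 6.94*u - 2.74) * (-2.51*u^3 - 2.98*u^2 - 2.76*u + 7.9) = 10.3914*u^5 + 29.7566*u^4 + 38.985*u^3 - 5.3864*u^2 - 47.2636*u - 21.646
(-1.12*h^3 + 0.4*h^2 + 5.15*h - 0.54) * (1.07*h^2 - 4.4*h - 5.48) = -1.1984*h^5 + 5.356*h^4 + 9.8881*h^3 - 25.4298*h^2 - 25.846*h + 2.9592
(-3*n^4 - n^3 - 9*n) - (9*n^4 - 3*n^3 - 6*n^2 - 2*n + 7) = -12*n^4 + 2*n^3 + 6*n^2 - 7*n - 7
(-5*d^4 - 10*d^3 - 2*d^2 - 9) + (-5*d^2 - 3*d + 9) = -5*d^4 - 10*d^3 - 7*d^2 - 3*d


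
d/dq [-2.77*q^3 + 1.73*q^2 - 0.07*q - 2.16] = -8.31*q^2 + 3.46*q - 0.07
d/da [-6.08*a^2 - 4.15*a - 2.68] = -12.16*a - 4.15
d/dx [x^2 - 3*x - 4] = 2*x - 3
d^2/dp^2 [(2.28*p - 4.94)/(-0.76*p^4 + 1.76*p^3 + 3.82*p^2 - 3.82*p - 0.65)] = (-15.803136*p^7 + 105.862528*p^6 - 200.891712*p^5 - 126.784416*p^4 + 514.096224*p^3 + 172.658928*p^2 - 432.578016*p + 180.027432)/(0.438976*p^12 - 3.049728*p^11 + 0.443232*p^10 + 31.825312*p^9 - 31.759296*p^8 - 113.30736*p^7 + 126.341288*p^6 + 127.723992*p^5 - 164.030904*p^4 - 3.39819200000002*p^3 + 23.61333*p^2 + 4.84185*p + 0.274625)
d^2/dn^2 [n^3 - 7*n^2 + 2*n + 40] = 6*n - 14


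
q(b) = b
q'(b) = 1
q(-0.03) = -0.03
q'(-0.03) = 1.00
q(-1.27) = -1.27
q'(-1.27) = 1.00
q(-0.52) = -0.52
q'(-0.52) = 1.00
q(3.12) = 3.12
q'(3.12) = 1.00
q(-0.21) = -0.21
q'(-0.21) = 1.00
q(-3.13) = -3.13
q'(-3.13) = 1.00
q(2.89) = 2.89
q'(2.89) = 1.00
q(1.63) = 1.63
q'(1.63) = 1.00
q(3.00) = 3.00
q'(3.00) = 1.00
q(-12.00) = -12.00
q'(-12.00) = 1.00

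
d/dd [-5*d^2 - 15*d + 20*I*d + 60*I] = -10*d - 15 + 20*I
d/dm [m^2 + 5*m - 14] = 2*m + 5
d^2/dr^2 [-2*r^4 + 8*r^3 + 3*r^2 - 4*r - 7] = -24*r^2 + 48*r + 6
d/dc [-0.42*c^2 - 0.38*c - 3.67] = -0.84*c - 0.38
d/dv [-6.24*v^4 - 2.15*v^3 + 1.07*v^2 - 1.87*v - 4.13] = -24.96*v^3 - 6.45*v^2 + 2.14*v - 1.87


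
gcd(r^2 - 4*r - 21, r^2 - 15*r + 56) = r - 7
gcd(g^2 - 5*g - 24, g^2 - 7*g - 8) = g - 8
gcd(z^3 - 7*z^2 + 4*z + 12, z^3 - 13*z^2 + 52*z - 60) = z^2 - 8*z + 12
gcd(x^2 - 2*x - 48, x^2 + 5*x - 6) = x + 6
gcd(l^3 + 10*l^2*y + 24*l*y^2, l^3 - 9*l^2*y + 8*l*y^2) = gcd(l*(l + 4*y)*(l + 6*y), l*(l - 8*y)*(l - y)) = l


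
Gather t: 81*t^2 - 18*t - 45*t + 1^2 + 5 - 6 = 81*t^2 - 63*t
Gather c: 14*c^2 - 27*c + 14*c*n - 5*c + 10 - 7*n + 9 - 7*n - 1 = 14*c^2 + c*(14*n - 32) - 14*n + 18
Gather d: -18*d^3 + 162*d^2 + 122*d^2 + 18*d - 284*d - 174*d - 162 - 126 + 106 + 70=-18*d^3 + 284*d^2 - 440*d - 112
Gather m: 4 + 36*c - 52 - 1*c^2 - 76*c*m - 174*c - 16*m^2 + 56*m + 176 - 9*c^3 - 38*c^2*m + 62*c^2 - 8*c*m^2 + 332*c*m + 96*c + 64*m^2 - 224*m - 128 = -9*c^3 + 61*c^2 - 42*c + m^2*(48 - 8*c) + m*(-38*c^2 + 256*c - 168)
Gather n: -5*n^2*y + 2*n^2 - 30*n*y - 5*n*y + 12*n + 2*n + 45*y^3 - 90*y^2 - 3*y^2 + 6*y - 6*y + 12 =n^2*(2 - 5*y) + n*(14 - 35*y) + 45*y^3 - 93*y^2 + 12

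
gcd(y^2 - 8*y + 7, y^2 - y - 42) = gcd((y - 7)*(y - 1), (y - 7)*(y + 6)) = y - 7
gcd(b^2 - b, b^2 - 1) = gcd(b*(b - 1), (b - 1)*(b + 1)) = b - 1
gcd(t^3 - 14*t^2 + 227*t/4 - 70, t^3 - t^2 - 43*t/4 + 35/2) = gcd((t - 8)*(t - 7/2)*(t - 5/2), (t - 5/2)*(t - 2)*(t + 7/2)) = t - 5/2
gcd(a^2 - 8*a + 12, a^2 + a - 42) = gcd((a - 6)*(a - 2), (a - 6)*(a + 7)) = a - 6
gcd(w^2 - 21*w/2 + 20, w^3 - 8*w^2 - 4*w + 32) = w - 8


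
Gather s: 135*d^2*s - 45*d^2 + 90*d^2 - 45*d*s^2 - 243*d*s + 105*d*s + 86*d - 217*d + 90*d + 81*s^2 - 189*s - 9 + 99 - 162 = 45*d^2 - 41*d + s^2*(81 - 45*d) + s*(135*d^2 - 138*d - 189) - 72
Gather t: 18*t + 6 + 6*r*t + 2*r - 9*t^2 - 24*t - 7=2*r - 9*t^2 + t*(6*r - 6) - 1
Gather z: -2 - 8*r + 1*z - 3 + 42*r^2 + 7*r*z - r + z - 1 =42*r^2 - 9*r + z*(7*r + 2) - 6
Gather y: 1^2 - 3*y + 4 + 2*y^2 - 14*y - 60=2*y^2 - 17*y - 55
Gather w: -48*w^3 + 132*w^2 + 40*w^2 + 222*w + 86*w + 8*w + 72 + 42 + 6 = -48*w^3 + 172*w^2 + 316*w + 120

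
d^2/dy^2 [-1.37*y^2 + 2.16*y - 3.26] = -2.74000000000000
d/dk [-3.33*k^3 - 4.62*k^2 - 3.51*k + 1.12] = -9.99*k^2 - 9.24*k - 3.51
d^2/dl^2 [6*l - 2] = 0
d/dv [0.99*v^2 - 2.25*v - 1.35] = 1.98*v - 2.25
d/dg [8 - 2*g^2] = -4*g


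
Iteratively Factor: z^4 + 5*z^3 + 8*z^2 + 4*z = (z + 2)*(z^3 + 3*z^2 + 2*z) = z*(z + 2)*(z^2 + 3*z + 2) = z*(z + 2)^2*(z + 1)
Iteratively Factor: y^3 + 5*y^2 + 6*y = (y + 3)*(y^2 + 2*y) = (y + 2)*(y + 3)*(y)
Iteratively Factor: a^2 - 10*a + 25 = (a - 5)*(a - 5)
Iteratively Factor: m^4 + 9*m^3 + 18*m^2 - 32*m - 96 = (m + 4)*(m^3 + 5*m^2 - 2*m - 24) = (m - 2)*(m + 4)*(m^2 + 7*m + 12) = (m - 2)*(m + 3)*(m + 4)*(m + 4)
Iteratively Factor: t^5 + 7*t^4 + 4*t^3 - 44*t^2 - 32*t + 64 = (t + 4)*(t^4 + 3*t^3 - 8*t^2 - 12*t + 16) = (t - 1)*(t + 4)*(t^3 + 4*t^2 - 4*t - 16) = (t - 1)*(t + 4)^2*(t^2 - 4) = (t - 1)*(t + 2)*(t + 4)^2*(t - 2)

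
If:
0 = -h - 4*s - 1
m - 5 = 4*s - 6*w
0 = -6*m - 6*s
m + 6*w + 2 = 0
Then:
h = 6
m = 7/4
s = -7/4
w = -5/8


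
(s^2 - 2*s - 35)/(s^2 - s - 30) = (s - 7)/(s - 6)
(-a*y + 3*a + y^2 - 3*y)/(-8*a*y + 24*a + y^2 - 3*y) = (-a + y)/(-8*a + y)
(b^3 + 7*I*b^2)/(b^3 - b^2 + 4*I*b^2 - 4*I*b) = b*(b + 7*I)/(b^2 - b + 4*I*b - 4*I)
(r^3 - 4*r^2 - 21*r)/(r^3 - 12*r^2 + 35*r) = (r + 3)/(r - 5)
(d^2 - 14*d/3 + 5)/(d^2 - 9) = (d - 5/3)/(d + 3)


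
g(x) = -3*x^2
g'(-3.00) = 18.00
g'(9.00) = -54.00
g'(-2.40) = 14.40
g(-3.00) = -27.00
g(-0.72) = -1.56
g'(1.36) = -8.16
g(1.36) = -5.55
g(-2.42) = -17.57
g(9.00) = -243.00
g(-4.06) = -49.45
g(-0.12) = -0.04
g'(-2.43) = 14.58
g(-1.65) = -8.17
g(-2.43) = -17.71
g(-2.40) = -17.28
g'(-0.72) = 4.32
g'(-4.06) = 24.36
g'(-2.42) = 14.52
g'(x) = -6*x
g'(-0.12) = 0.72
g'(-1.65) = 9.90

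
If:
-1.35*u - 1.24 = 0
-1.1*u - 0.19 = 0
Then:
No Solution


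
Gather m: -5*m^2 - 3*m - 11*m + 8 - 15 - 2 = -5*m^2 - 14*m - 9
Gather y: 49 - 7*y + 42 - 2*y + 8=99 - 9*y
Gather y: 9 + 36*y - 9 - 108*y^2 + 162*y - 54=-108*y^2 + 198*y - 54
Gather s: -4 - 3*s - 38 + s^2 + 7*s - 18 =s^2 + 4*s - 60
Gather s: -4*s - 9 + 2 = -4*s - 7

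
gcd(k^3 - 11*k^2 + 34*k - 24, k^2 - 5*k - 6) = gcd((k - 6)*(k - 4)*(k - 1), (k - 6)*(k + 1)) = k - 6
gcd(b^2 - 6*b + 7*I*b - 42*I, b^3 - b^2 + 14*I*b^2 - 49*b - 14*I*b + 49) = b + 7*I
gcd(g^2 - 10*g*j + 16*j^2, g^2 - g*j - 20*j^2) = 1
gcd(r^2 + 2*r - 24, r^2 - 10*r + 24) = r - 4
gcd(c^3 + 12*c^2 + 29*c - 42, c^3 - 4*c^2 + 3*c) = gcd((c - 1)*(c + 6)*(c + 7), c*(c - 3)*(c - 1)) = c - 1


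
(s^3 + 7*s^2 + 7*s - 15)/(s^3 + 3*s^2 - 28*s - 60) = (s^3 + 7*s^2 + 7*s - 15)/(s^3 + 3*s^2 - 28*s - 60)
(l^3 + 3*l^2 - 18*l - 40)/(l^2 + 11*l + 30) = (l^2 - 2*l - 8)/(l + 6)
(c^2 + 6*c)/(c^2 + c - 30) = c/(c - 5)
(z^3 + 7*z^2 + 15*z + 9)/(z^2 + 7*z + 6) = (z^2 + 6*z + 9)/(z + 6)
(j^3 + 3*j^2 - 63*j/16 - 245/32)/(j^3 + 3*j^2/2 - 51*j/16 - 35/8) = (j + 7/2)/(j + 2)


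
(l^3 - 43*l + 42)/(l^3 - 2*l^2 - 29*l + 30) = (l + 7)/(l + 5)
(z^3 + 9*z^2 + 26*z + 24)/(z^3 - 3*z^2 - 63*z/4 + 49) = 4*(z^2 + 5*z + 6)/(4*z^2 - 28*z + 49)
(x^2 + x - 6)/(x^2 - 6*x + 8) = (x + 3)/(x - 4)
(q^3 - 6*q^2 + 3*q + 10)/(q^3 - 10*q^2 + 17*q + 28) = (q^2 - 7*q + 10)/(q^2 - 11*q + 28)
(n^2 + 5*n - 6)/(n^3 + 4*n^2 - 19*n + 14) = (n + 6)/(n^2 + 5*n - 14)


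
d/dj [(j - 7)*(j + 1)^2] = (j + 1)*(3*j - 13)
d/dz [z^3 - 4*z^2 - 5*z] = 3*z^2 - 8*z - 5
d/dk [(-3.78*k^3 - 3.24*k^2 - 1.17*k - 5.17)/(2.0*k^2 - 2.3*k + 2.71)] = (-7.56*k^4 + 17.388*k^3 - 20.9394*k^2 + 3.1192*k - 15.0617)/(4.0*k^4 - 9.2*k^3 + 16.13*k^2 - 12.466*k + 7.3441)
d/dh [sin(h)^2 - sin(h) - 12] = sin(2*h) - cos(h)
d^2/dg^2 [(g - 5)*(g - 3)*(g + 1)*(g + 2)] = 12*g^2 - 30*g - 14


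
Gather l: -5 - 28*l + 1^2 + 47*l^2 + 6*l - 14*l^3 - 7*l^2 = -14*l^3 + 40*l^2 - 22*l - 4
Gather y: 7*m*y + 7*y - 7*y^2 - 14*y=-7*y^2 + y*(7*m - 7)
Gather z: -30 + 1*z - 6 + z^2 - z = z^2 - 36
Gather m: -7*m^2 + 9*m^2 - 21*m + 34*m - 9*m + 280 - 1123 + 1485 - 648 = 2*m^2 + 4*m - 6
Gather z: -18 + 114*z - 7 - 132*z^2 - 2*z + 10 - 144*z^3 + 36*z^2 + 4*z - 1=-144*z^3 - 96*z^2 + 116*z - 16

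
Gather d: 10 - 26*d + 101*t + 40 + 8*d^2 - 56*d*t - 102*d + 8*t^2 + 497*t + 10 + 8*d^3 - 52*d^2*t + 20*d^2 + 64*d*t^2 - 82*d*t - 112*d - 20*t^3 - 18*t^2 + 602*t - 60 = 8*d^3 + d^2*(28 - 52*t) + d*(64*t^2 - 138*t - 240) - 20*t^3 - 10*t^2 + 1200*t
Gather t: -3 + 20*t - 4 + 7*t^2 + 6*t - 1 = 7*t^2 + 26*t - 8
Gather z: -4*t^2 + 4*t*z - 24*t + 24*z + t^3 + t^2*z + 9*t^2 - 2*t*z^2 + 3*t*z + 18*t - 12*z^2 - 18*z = t^3 + 5*t^2 - 6*t + z^2*(-2*t - 12) + z*(t^2 + 7*t + 6)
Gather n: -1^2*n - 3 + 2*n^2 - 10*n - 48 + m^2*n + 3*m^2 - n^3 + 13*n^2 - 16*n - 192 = 3*m^2 - n^3 + 15*n^2 + n*(m^2 - 27) - 243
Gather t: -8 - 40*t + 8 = -40*t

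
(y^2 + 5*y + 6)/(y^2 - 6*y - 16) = (y + 3)/(y - 8)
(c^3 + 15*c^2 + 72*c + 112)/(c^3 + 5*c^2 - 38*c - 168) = (c + 4)/(c - 6)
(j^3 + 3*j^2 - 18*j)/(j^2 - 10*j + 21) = j*(j + 6)/(j - 7)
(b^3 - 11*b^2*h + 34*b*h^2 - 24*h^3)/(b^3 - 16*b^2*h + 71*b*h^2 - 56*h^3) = (b^2 - 10*b*h + 24*h^2)/(b^2 - 15*b*h + 56*h^2)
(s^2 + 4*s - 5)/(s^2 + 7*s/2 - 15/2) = 2*(s - 1)/(2*s - 3)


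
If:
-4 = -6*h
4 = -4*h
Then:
No Solution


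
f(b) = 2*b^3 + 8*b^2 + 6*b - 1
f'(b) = 6*b^2 + 16*b + 6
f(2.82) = 124.39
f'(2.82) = 98.83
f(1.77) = 45.77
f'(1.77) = 53.12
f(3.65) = 224.73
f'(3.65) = 144.34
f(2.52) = 96.93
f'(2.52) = 84.42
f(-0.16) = -1.76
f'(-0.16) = 3.59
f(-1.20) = -0.14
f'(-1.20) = -4.56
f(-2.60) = 2.33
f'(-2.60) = 4.96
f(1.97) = 57.16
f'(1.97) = 60.81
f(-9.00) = -865.00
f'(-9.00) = 348.00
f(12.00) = 4679.00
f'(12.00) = 1062.00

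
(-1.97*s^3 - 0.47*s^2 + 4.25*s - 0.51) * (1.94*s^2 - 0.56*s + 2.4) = -3.8218*s^5 + 0.1914*s^4 + 3.7802*s^3 - 4.4974*s^2 + 10.4856*s - 1.224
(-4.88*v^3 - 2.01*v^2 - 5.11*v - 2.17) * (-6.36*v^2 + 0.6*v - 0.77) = 31.0368*v^5 + 9.8556*v^4 + 35.0512*v^3 + 12.2829*v^2 + 2.6327*v + 1.6709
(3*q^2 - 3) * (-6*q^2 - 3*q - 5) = -18*q^4 - 9*q^3 + 3*q^2 + 9*q + 15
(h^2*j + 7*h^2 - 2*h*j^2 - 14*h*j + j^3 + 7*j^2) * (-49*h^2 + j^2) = -49*h^4*j - 343*h^4 + 98*h^3*j^2 + 686*h^3*j - 48*h^2*j^3 - 336*h^2*j^2 - 2*h*j^4 - 14*h*j^3 + j^5 + 7*j^4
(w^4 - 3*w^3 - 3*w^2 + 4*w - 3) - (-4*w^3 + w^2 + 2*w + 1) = w^4 + w^3 - 4*w^2 + 2*w - 4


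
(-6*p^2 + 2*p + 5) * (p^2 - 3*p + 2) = -6*p^4 + 20*p^3 - 13*p^2 - 11*p + 10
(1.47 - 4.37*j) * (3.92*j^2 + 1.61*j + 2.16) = -17.1304*j^3 - 1.2733*j^2 - 7.0725*j + 3.1752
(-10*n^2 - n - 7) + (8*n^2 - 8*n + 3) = -2*n^2 - 9*n - 4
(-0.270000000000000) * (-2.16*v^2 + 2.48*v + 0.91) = 0.5832*v^2 - 0.6696*v - 0.2457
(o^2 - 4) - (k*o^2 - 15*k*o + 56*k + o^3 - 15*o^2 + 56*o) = -k*o^2 + 15*k*o - 56*k - o^3 + 16*o^2 - 56*o - 4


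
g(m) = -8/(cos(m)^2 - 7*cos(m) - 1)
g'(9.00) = 0.75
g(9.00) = -1.29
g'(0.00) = 0.00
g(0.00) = 1.14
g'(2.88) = 0.41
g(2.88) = -1.19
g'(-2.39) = -2.14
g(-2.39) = -1.72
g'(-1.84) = -66.80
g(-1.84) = -8.58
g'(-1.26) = -5.24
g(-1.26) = 2.63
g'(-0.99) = -1.92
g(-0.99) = 1.76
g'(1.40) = 11.24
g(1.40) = 3.70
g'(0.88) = 1.38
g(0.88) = 1.58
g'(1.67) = 650.03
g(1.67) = 26.94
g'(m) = -8*(2*sin(m)*cos(m) - 7*sin(m))/(cos(m)^2 - 7*cos(m) - 1)^2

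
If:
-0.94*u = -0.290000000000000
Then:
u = 0.31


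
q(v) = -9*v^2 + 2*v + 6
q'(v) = 2 - 18*v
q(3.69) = -109.16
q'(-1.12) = 22.16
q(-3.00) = -81.00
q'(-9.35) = 170.30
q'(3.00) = -52.00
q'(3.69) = -64.42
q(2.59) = -49.19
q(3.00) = -69.00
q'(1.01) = -16.18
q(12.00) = -1266.00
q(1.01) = -1.16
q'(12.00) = -214.00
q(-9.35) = -799.50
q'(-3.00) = 56.00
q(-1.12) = -7.53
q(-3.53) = -113.21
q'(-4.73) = 87.14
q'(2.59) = -44.62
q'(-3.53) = 65.54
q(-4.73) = -204.82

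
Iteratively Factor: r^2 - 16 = (r - 4)*(r + 4)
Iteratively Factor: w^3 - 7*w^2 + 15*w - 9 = (w - 1)*(w^2 - 6*w + 9) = (w - 3)*(w - 1)*(w - 3)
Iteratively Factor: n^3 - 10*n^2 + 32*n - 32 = (n - 4)*(n^2 - 6*n + 8) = (n - 4)^2*(n - 2)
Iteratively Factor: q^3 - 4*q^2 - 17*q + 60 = (q + 4)*(q^2 - 8*q + 15) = (q - 3)*(q + 4)*(q - 5)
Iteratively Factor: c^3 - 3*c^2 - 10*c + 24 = (c - 4)*(c^2 + c - 6) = (c - 4)*(c + 3)*(c - 2)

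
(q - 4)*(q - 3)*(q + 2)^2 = q^4 - 3*q^3 - 12*q^2 + 20*q + 48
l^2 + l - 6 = (l - 2)*(l + 3)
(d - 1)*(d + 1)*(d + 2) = d^3 + 2*d^2 - d - 2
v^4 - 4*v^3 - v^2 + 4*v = v*(v - 4)*(v - 1)*(v + 1)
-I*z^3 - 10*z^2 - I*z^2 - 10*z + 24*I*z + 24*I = (z - 6*I)*(z - 4*I)*(-I*z - I)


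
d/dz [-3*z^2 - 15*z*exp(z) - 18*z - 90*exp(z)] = -15*z*exp(z) - 6*z - 105*exp(z) - 18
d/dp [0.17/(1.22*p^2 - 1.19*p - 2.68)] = (0.2023 - 0.4148*p)/(-1.22*p^2 + 1.19*p + 2.68)^2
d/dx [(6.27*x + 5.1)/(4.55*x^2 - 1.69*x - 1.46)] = (28.5285*x^2 - 10.5963*x - (6.27*x + 5.1)*(9.1*x - 1.69) - 9.1542)/(-4.55*x^2 + 1.69*x + 1.46)^2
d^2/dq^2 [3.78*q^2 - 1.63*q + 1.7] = 7.56000000000000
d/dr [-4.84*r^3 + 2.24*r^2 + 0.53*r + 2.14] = -14.52*r^2 + 4.48*r + 0.53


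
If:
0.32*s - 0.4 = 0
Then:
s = 1.25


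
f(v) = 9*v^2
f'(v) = 18*v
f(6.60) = 392.04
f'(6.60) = 118.80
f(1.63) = 23.91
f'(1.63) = 29.34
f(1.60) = 23.04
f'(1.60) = 28.80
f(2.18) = 42.77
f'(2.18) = 39.24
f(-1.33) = 15.92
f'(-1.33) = -23.94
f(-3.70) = 123.21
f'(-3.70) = -66.60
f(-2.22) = 44.36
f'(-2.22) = -39.96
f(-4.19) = 158.00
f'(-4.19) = -75.42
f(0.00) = 0.00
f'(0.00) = 0.00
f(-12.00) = 1296.00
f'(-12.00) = -216.00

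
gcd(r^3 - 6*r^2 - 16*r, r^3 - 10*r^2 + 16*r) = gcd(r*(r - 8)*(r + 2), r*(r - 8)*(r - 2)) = r^2 - 8*r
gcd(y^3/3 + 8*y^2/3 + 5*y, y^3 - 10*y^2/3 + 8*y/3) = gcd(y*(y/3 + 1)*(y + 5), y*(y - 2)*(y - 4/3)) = y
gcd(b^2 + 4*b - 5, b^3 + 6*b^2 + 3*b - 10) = b^2 + 4*b - 5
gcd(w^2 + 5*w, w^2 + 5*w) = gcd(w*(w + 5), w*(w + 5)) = w^2 + 5*w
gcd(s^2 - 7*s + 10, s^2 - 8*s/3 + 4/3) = s - 2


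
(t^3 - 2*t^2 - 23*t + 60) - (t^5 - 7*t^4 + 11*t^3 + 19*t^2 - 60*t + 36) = -t^5 + 7*t^4 - 10*t^3 - 21*t^2 + 37*t + 24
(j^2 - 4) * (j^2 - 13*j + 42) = j^4 - 13*j^3 + 38*j^2 + 52*j - 168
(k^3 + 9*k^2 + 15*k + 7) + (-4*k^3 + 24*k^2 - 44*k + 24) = -3*k^3 + 33*k^2 - 29*k + 31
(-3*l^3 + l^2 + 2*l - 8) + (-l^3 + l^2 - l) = -4*l^3 + 2*l^2 + l - 8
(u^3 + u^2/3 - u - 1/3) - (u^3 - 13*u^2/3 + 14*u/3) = 14*u^2/3 - 17*u/3 - 1/3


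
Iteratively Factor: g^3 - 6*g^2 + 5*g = (g - 5)*(g^2 - g) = (g - 5)*(g - 1)*(g)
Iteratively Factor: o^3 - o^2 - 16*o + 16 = (o + 4)*(o^2 - 5*o + 4) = (o - 4)*(o + 4)*(o - 1)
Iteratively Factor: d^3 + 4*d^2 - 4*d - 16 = (d - 2)*(d^2 + 6*d + 8) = (d - 2)*(d + 2)*(d + 4)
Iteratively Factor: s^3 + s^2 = (s)*(s^2 + s) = s^2*(s + 1)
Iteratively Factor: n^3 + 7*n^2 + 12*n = (n + 3)*(n^2 + 4*n) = (n + 3)*(n + 4)*(n)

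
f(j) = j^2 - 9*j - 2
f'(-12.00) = -33.00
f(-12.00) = 250.00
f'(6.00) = 3.00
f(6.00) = -20.00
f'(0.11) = -8.78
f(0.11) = -2.98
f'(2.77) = -3.46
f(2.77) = -19.26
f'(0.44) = -8.12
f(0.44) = -5.77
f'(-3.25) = -15.50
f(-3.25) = 37.81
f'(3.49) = -2.02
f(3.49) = -21.23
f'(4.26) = -0.48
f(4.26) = -22.19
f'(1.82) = -5.36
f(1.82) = -15.07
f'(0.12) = -8.76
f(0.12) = -3.07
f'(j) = 2*j - 9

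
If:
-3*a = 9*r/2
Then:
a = -3*r/2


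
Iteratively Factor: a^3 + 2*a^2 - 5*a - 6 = (a + 3)*(a^2 - a - 2) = (a + 1)*(a + 3)*(a - 2)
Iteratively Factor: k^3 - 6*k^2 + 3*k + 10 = (k + 1)*(k^2 - 7*k + 10) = (k - 5)*(k + 1)*(k - 2)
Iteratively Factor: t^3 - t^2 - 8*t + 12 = (t - 2)*(t^2 + t - 6) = (t - 2)^2*(t + 3)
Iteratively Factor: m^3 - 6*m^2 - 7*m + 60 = (m - 4)*(m^2 - 2*m - 15) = (m - 5)*(m - 4)*(m + 3)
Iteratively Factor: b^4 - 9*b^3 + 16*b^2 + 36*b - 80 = (b + 2)*(b^3 - 11*b^2 + 38*b - 40) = (b - 5)*(b + 2)*(b^2 - 6*b + 8) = (b - 5)*(b - 2)*(b + 2)*(b - 4)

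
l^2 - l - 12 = (l - 4)*(l + 3)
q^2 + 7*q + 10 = (q + 2)*(q + 5)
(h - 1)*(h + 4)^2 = h^3 + 7*h^2 + 8*h - 16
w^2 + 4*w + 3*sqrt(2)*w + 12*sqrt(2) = (w + 4)*(w + 3*sqrt(2))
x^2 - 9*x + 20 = (x - 5)*(x - 4)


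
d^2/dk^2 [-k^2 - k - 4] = -2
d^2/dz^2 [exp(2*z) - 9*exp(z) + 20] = (4*exp(z) - 9)*exp(z)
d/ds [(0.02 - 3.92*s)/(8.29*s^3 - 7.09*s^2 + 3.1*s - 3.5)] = (64.9936*s^3 - 28.2902*s^2 + 0.2836*s + 13.658)/(68.7241*s^6 - 117.5522*s^5 + 101.6661*s^4 - 101.988*s^3 + 59.24*s^2 - 21.7*s + 12.25)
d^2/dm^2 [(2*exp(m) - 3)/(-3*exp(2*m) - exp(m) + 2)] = (-18*exp(4*m) + 114*exp(3*m) - 45*exp(2*m) + 71*exp(m) - 2)*exp(m)/(27*exp(6*m) + 27*exp(5*m) - 45*exp(4*m) - 35*exp(3*m) + 30*exp(2*m) + 12*exp(m) - 8)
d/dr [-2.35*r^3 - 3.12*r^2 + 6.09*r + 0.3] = -7.05*r^2 - 6.24*r + 6.09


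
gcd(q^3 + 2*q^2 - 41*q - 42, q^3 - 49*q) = q + 7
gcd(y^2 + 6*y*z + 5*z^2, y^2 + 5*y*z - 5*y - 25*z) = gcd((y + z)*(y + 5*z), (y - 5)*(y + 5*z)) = y + 5*z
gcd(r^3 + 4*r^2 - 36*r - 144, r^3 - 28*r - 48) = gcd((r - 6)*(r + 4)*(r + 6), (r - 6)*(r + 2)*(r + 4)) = r^2 - 2*r - 24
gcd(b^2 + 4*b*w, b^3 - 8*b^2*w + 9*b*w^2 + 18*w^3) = 1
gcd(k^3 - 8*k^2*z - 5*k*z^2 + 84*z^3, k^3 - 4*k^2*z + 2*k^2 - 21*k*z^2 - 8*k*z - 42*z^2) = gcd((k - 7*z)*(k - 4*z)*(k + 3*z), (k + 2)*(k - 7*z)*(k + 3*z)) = -k^2 + 4*k*z + 21*z^2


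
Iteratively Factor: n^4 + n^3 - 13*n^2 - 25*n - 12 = (n - 4)*(n^3 + 5*n^2 + 7*n + 3) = (n - 4)*(n + 1)*(n^2 + 4*n + 3) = (n - 4)*(n + 1)^2*(n + 3)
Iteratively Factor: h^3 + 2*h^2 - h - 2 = (h + 1)*(h^2 + h - 2) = (h - 1)*(h + 1)*(h + 2)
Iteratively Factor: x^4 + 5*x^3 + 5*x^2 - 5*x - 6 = (x + 1)*(x^3 + 4*x^2 + x - 6) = (x + 1)*(x + 3)*(x^2 + x - 2) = (x - 1)*(x + 1)*(x + 3)*(x + 2)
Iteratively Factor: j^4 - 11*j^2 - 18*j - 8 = (j + 1)*(j^3 - j^2 - 10*j - 8) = (j + 1)*(j + 2)*(j^2 - 3*j - 4) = (j + 1)^2*(j + 2)*(j - 4)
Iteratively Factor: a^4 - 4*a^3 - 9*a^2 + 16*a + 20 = (a - 5)*(a^3 + a^2 - 4*a - 4) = (a - 5)*(a + 2)*(a^2 - a - 2) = (a - 5)*(a + 1)*(a + 2)*(a - 2)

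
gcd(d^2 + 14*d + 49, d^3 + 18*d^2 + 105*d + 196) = d^2 + 14*d + 49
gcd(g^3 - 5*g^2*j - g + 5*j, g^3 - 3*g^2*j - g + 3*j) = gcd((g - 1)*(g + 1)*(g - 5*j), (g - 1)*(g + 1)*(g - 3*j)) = g^2 - 1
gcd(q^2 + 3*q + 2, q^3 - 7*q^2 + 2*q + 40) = q + 2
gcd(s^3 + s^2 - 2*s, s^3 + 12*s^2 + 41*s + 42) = s + 2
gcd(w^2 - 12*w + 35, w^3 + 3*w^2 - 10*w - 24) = 1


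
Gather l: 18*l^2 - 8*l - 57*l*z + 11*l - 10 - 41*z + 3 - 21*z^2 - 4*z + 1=18*l^2 + l*(3 - 57*z) - 21*z^2 - 45*z - 6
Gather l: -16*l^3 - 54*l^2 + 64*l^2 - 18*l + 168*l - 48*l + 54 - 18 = -16*l^3 + 10*l^2 + 102*l + 36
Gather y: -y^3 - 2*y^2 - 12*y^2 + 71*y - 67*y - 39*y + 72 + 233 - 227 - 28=-y^3 - 14*y^2 - 35*y + 50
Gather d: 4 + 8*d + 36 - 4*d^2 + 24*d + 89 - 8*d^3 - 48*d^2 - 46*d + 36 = -8*d^3 - 52*d^2 - 14*d + 165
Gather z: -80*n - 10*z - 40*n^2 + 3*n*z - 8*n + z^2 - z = -40*n^2 - 88*n + z^2 + z*(3*n - 11)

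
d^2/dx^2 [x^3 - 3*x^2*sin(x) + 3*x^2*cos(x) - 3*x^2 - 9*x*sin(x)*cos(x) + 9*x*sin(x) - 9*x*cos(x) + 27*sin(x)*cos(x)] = -3*sqrt(2)*x^2*cos(x + pi/4) - 21*x*sin(x) + 18*x*sin(2*x) - 3*x*cos(x) + 6*x + 12*sin(x) - 54*sin(2*x) + 24*cos(x) - 18*cos(2*x) - 6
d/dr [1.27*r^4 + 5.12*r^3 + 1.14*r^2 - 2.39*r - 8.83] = 5.08*r^3 + 15.36*r^2 + 2.28*r - 2.39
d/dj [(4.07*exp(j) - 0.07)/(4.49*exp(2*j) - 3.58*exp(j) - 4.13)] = (-18.2743*exp(2*j) + 0.6286*exp(j) - 17.0597)*exp(j)/(20.1601*exp(4*j) - 32.1484*exp(3*j) - 24.271*exp(2*j) + 29.5708*exp(j) + 17.0569)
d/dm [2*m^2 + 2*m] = 4*m + 2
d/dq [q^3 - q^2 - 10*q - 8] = 3*q^2 - 2*q - 10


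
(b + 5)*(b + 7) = b^2 + 12*b + 35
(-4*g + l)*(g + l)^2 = -4*g^3 - 7*g^2*l - 2*g*l^2 + l^3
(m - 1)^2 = m^2 - 2*m + 1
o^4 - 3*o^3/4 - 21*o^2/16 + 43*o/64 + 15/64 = (o - 5/4)*(o - 3/4)*(o + 1/4)*(o + 1)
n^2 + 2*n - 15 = (n - 3)*(n + 5)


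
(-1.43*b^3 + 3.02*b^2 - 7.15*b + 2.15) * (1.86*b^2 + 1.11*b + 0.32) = -2.6598*b^5 + 4.0299*b^4 - 10.4044*b^3 - 2.9711*b^2 + 0.0985*b + 0.688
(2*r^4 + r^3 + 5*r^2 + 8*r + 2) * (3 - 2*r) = -4*r^5 + 4*r^4 - 7*r^3 - r^2 + 20*r + 6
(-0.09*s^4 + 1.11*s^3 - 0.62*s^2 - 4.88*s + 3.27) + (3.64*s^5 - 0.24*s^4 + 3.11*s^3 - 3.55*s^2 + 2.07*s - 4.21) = 3.64*s^5 - 0.33*s^4 + 4.22*s^3 - 4.17*s^2 - 2.81*s - 0.94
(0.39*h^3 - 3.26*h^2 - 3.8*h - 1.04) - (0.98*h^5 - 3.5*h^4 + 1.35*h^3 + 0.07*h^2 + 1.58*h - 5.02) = -0.98*h^5 + 3.5*h^4 - 0.96*h^3 - 3.33*h^2 - 5.38*h + 3.98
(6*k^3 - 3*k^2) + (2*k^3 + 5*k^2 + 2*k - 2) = 8*k^3 + 2*k^2 + 2*k - 2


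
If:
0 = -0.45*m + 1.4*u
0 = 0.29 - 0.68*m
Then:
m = 0.43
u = 0.14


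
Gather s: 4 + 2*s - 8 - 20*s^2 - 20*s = -20*s^2 - 18*s - 4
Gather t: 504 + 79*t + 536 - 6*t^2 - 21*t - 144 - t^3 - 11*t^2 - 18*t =-t^3 - 17*t^2 + 40*t + 896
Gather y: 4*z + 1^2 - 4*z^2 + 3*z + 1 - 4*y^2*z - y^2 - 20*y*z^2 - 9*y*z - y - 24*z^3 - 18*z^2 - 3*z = y^2*(-4*z - 1) + y*(-20*z^2 - 9*z - 1) - 24*z^3 - 22*z^2 + 4*z + 2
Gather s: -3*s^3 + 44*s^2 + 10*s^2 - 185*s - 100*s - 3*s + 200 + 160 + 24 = -3*s^3 + 54*s^2 - 288*s + 384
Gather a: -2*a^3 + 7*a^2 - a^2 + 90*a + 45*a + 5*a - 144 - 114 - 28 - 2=-2*a^3 + 6*a^2 + 140*a - 288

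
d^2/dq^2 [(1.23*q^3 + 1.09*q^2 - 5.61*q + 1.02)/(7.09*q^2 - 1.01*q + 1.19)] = (-5.6843418860808e-14*q^5 - 5.6843418860808e-14*q^4 - 566.643139999999*q^3 + 243.592116*q^2 + 250.618896*q - 25.5289)/(356.400829*q^6 - 152.312343*q^5 + 201.154644*q^4 - 52.159127*q^3 + 33.762204*q^2 - 4.290783*q + 1.685159)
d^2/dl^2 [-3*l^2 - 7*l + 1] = -6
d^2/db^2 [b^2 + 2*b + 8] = 2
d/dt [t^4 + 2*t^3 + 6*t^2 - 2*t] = 4*t^3 + 6*t^2 + 12*t - 2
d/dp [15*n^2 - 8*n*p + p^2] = -8*n + 2*p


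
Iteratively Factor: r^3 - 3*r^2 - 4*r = (r - 4)*(r^2 + r) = r*(r - 4)*(r + 1)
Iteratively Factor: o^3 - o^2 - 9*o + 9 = (o + 3)*(o^2 - 4*o + 3) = (o - 1)*(o + 3)*(o - 3)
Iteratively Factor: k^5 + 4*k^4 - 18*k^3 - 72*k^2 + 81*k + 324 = (k - 3)*(k^4 + 7*k^3 + 3*k^2 - 63*k - 108) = (k - 3)*(k + 4)*(k^3 + 3*k^2 - 9*k - 27) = (k - 3)*(k + 3)*(k + 4)*(k^2 - 9) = (k - 3)^2*(k + 3)*(k + 4)*(k + 3)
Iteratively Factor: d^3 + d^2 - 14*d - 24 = (d + 3)*(d^2 - 2*d - 8) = (d - 4)*(d + 3)*(d + 2)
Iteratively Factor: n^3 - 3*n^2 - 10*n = (n + 2)*(n^2 - 5*n) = (n - 5)*(n + 2)*(n)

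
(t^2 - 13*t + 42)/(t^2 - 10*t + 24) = (t - 7)/(t - 4)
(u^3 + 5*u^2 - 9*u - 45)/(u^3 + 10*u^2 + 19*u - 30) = (u^2 - 9)/(u^2 + 5*u - 6)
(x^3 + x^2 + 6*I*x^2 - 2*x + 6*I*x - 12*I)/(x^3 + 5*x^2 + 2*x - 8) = (x + 6*I)/(x + 4)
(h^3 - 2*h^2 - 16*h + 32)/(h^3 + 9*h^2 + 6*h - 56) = (h - 4)/(h + 7)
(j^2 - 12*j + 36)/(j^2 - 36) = (j - 6)/(j + 6)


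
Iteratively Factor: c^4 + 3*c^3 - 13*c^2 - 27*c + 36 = (c - 3)*(c^3 + 6*c^2 + 5*c - 12) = (c - 3)*(c + 4)*(c^2 + 2*c - 3) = (c - 3)*(c + 3)*(c + 4)*(c - 1)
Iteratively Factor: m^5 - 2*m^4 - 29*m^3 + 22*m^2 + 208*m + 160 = (m - 5)*(m^4 + 3*m^3 - 14*m^2 - 48*m - 32) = (m - 5)*(m + 1)*(m^3 + 2*m^2 - 16*m - 32) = (m - 5)*(m - 4)*(m + 1)*(m^2 + 6*m + 8) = (m - 5)*(m - 4)*(m + 1)*(m + 4)*(m + 2)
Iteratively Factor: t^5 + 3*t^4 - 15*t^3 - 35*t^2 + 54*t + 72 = (t - 2)*(t^4 + 5*t^3 - 5*t^2 - 45*t - 36) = (t - 2)*(t + 1)*(t^3 + 4*t^2 - 9*t - 36) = (t - 2)*(t + 1)*(t + 3)*(t^2 + t - 12) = (t - 2)*(t + 1)*(t + 3)*(t + 4)*(t - 3)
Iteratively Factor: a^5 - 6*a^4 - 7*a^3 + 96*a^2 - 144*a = (a - 3)*(a^4 - 3*a^3 - 16*a^2 + 48*a) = (a - 3)^2*(a^3 - 16*a) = a*(a - 3)^2*(a^2 - 16) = a*(a - 3)^2*(a + 4)*(a - 4)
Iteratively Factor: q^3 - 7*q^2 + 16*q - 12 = (q - 2)*(q^2 - 5*q + 6) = (q - 2)^2*(q - 3)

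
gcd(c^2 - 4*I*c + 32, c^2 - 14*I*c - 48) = c - 8*I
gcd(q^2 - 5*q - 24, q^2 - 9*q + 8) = q - 8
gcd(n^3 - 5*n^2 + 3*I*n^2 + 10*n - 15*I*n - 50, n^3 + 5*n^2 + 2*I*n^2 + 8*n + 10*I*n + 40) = n - 2*I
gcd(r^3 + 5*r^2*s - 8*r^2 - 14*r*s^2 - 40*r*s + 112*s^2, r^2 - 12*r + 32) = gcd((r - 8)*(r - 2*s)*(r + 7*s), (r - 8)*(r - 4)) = r - 8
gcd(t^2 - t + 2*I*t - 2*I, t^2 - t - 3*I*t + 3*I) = t - 1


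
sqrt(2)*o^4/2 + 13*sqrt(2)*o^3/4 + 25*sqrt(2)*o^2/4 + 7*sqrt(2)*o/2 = o*(o + 2)*(o + 7/2)*(sqrt(2)*o/2 + sqrt(2)/2)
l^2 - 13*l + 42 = (l - 7)*(l - 6)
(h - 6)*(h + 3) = h^2 - 3*h - 18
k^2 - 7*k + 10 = (k - 5)*(k - 2)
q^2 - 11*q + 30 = (q - 6)*(q - 5)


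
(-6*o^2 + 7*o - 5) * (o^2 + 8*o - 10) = -6*o^4 - 41*o^3 + 111*o^2 - 110*o + 50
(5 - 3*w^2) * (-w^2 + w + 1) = 3*w^4 - 3*w^3 - 8*w^2 + 5*w + 5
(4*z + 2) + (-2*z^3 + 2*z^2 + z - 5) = -2*z^3 + 2*z^2 + 5*z - 3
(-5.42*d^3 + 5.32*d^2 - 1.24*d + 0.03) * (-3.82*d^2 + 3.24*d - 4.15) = 20.7044*d^5 - 37.8832*d^4 + 44.4666*d^3 - 26.2102*d^2 + 5.2432*d - 0.1245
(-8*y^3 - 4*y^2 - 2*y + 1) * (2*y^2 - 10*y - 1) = -16*y^5 + 72*y^4 + 44*y^3 + 26*y^2 - 8*y - 1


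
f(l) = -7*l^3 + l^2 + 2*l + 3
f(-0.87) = 6.63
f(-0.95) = 8.00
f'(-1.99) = -85.14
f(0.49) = 3.40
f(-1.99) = 58.14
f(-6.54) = 1990.78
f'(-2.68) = -154.19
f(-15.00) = 23823.00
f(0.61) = 3.00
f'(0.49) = -2.06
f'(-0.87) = -15.63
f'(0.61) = -4.59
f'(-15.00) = -4753.00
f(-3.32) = 263.54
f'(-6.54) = -909.28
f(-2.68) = 139.56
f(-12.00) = 12219.00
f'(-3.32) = -236.11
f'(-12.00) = -3046.00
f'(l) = -21*l^2 + 2*l + 2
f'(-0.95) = -18.85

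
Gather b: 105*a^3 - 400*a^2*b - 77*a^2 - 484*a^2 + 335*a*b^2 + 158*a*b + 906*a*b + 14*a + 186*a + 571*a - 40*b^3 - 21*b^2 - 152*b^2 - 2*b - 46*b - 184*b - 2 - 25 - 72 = 105*a^3 - 561*a^2 + 771*a - 40*b^3 + b^2*(335*a - 173) + b*(-400*a^2 + 1064*a - 232) - 99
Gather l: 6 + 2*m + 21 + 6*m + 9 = 8*m + 36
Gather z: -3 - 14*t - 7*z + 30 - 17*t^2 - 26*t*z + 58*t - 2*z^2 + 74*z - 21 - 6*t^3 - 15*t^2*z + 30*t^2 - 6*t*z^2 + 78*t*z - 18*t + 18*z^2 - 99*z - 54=-6*t^3 + 13*t^2 + 26*t + z^2*(16 - 6*t) + z*(-15*t^2 + 52*t - 32) - 48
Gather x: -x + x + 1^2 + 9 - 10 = 0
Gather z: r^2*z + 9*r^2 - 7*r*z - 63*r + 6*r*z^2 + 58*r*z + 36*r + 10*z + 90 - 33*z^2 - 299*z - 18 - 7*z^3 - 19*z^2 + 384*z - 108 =9*r^2 - 27*r - 7*z^3 + z^2*(6*r - 52) + z*(r^2 + 51*r + 95) - 36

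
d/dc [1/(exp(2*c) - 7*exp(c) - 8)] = (7 - 2*exp(c))*exp(c)/(-exp(2*c) + 7*exp(c) + 8)^2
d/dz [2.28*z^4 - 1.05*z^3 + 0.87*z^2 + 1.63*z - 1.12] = 9.12*z^3 - 3.15*z^2 + 1.74*z + 1.63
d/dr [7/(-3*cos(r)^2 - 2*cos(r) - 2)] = -14*(3*cos(r) + 1)*sin(r)/(3*cos(r)^2 + 2*cos(r) + 2)^2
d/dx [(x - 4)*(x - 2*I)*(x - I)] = 3*x^2 + x*(-8 - 6*I) - 2 + 12*I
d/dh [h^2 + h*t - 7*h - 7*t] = 2*h + t - 7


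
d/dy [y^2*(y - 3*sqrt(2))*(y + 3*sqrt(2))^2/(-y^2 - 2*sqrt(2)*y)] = (-3*y^4 - 14*sqrt(2)*y^3 - 18*y^2 + 72*sqrt(2)*y + 216)/(y^2 + 4*sqrt(2)*y + 8)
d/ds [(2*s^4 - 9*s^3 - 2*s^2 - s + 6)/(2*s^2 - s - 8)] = 2*(4*s^5 - 12*s^4 - 23*s^3 + 110*s^2 + 4*s + 7)/(4*s^4 - 4*s^3 - 31*s^2 + 16*s + 64)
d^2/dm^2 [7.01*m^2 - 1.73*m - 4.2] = 14.0200000000000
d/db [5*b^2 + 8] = 10*b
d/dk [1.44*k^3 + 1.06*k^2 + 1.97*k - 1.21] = 4.32*k^2 + 2.12*k + 1.97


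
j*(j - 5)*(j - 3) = j^3 - 8*j^2 + 15*j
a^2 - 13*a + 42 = (a - 7)*(a - 6)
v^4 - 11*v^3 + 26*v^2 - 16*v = v*(v - 8)*(v - 2)*(v - 1)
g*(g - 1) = g^2 - g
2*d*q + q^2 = q*(2*d + q)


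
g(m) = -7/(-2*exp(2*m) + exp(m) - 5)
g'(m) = -7*(4*exp(2*m) - exp(m))/(-2*exp(2*m) + exp(m) - 5)^2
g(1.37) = 0.22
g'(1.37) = -0.40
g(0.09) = 1.11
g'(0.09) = -0.65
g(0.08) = 1.12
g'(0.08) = -0.64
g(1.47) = 0.18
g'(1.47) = -0.34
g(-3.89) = 1.41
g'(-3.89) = 0.01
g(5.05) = 0.00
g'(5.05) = -0.00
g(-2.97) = 1.41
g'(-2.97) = 0.01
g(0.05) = 1.14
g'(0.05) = -0.62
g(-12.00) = 1.40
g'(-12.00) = 0.00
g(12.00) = 0.00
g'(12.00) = 0.00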